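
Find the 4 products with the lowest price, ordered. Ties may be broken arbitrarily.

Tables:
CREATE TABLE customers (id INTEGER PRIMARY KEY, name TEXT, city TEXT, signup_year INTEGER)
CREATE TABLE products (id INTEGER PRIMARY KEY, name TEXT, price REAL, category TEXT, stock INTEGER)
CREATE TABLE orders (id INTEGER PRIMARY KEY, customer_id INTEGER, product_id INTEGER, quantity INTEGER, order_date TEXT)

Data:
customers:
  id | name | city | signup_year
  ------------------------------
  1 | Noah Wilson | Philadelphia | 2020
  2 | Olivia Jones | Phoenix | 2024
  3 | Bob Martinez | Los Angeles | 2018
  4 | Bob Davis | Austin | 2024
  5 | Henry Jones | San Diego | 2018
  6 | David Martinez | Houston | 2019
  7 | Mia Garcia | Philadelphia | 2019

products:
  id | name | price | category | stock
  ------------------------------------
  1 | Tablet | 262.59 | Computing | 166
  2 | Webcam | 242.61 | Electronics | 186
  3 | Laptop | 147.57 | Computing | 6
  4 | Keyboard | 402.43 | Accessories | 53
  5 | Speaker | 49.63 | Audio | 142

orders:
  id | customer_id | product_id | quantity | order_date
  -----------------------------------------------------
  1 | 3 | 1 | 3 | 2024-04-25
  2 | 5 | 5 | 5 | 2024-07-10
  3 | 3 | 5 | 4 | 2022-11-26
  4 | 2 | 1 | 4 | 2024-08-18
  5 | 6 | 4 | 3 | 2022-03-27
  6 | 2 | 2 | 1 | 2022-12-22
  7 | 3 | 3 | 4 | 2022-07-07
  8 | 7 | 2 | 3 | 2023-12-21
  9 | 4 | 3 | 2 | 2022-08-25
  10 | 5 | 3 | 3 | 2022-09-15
SELECT name, price FROM products ORDER BY price ASC LIMIT 4

Execution result:
name | price
Speaker | 49.63
Laptop | 147.57
Webcam | 242.61
Tablet | 262.59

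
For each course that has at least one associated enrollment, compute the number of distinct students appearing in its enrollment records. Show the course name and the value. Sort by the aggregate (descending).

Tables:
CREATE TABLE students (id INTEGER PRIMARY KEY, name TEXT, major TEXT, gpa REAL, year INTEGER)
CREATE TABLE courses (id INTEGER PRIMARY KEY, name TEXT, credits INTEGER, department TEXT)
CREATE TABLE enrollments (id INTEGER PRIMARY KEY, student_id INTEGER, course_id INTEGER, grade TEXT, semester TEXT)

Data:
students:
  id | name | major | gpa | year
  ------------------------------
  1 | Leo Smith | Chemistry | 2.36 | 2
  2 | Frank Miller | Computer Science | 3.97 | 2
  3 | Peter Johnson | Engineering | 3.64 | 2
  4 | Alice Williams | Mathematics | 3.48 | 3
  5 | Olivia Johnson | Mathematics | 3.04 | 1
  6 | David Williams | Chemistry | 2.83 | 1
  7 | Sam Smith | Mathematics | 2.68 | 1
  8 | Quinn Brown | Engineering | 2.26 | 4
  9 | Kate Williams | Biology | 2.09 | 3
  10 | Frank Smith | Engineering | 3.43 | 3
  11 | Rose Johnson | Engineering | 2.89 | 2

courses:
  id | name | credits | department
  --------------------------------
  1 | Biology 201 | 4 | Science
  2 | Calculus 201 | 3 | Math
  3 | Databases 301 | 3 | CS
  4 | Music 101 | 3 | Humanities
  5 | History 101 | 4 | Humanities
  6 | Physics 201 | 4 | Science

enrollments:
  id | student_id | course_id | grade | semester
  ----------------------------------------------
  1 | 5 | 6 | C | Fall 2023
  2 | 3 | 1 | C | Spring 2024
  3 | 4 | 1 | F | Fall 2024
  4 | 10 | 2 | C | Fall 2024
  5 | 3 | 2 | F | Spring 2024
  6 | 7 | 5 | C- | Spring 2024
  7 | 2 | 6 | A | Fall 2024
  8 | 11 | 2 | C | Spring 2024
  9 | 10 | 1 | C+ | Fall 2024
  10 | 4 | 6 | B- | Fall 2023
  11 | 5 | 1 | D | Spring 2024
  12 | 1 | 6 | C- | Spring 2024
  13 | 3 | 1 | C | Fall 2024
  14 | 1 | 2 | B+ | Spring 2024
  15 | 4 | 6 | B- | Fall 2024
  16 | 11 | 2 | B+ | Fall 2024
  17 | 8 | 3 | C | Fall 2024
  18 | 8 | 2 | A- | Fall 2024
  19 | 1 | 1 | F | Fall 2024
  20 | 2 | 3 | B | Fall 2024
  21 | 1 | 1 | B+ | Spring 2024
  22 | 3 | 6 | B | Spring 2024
SELECT p.name, COUNT(DISTINCT c.student_id) AS distinct_student_count FROM enrollments c JOIN courses p ON c.course_id = p.id GROUP BY p.id, p.name ORDER BY distinct_student_count DESC

Execution result:
name | distinct_student_count
Biology 201 | 5
Calculus 201 | 5
Physics 201 | 5
Databases 301 | 2
History 101 | 1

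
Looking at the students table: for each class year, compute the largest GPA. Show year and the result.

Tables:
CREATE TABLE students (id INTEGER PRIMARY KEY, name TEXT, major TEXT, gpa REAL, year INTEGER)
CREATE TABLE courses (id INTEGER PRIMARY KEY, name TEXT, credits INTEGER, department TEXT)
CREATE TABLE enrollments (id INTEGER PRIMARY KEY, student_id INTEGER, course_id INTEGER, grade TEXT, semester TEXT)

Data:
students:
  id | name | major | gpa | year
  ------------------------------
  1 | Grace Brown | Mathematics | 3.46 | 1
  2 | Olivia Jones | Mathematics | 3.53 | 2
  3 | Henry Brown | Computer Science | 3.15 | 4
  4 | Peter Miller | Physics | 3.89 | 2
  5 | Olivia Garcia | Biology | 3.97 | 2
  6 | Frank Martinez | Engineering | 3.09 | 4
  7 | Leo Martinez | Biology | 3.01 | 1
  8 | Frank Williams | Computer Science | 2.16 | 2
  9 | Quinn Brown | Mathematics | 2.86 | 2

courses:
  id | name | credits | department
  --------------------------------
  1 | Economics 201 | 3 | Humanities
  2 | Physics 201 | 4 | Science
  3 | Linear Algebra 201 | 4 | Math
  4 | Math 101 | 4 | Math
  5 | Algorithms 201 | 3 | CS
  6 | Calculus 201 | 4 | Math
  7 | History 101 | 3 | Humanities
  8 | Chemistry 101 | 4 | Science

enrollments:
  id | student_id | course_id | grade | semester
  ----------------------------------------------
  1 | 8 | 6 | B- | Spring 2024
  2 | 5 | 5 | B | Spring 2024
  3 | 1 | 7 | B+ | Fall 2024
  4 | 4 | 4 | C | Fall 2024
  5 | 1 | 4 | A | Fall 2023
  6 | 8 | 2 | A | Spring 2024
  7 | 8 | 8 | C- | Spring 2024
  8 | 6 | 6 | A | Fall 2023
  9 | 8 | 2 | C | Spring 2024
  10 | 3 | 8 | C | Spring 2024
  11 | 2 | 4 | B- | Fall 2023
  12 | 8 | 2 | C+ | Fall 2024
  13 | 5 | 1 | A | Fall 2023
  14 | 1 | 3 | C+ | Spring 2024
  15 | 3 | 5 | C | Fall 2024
SELECT year, MAX(gpa) AS max_gpa FROM students GROUP BY year

Execution result:
year | max_gpa
1 | 3.46
2 | 3.97
4 | 3.15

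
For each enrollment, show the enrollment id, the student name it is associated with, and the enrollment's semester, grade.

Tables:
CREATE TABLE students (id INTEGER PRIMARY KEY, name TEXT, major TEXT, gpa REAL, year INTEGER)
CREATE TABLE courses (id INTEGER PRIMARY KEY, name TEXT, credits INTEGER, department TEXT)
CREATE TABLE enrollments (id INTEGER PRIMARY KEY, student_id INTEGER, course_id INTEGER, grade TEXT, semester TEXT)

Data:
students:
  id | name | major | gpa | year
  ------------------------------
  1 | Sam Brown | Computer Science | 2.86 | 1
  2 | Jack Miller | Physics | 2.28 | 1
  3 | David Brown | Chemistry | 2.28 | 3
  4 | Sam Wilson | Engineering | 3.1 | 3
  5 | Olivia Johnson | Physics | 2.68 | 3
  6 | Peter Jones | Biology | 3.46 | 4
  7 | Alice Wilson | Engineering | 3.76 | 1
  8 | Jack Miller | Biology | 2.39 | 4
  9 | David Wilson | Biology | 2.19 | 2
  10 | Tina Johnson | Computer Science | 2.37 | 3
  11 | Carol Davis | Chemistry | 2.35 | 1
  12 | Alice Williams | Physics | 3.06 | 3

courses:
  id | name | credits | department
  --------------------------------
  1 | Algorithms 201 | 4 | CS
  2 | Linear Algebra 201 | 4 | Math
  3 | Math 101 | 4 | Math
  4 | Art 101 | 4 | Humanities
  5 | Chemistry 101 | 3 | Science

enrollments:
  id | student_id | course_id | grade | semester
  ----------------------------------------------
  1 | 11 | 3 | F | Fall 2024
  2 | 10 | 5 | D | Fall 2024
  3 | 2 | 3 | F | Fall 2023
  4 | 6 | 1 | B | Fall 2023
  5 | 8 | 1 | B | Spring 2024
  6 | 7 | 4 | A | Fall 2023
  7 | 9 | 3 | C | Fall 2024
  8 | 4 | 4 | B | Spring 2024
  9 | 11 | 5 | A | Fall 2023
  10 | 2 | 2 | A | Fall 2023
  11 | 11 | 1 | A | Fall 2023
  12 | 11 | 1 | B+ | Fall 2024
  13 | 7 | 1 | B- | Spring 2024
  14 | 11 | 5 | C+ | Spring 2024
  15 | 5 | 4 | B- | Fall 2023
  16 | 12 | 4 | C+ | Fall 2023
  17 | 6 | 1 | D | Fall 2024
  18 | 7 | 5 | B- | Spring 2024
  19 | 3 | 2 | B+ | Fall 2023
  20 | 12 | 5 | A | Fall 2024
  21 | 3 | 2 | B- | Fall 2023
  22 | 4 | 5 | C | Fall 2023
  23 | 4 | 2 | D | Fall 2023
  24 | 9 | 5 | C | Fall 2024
SELECT c.id, p.name AS student, c.semester, c.grade FROM enrollments c JOIN students p ON c.student_id = p.id

Execution result:
id | student | semester | grade
1 | Carol Davis | Fall 2024 | F
2 | Tina Johnson | Fall 2024 | D
3 | Jack Miller | Fall 2023 | F
4 | Peter Jones | Fall 2023 | B
5 | Jack Miller | Spring 2024 | B
6 | Alice Wilson | Fall 2023 | A
7 | David Wilson | Fall 2024 | C
8 | Sam Wilson | Spring 2024 | B
9 | Carol Davis | Fall 2023 | A
10 | Jack Miller | Fall 2023 | A
11 | Carol Davis | Fall 2023 | A
12 | Carol Davis | Fall 2024 | B+
13 | Alice Wilson | Spring 2024 | B-
14 | Carol Davis | Spring 2024 | C+
15 | Olivia Johnson | Fall 2023 | B-
16 | Alice Williams | Fall 2023 | C+
17 | Peter Jones | Fall 2024 | D
18 | Alice Wilson | Spring 2024 | B-
19 | David Brown | Fall 2023 | B+
20 | Alice Williams | Fall 2024 | A
21 | David Brown | Fall 2023 | B-
22 | Sam Wilson | Fall 2023 | C
23 | Sam Wilson | Fall 2023 | D
24 | David Wilson | Fall 2024 | C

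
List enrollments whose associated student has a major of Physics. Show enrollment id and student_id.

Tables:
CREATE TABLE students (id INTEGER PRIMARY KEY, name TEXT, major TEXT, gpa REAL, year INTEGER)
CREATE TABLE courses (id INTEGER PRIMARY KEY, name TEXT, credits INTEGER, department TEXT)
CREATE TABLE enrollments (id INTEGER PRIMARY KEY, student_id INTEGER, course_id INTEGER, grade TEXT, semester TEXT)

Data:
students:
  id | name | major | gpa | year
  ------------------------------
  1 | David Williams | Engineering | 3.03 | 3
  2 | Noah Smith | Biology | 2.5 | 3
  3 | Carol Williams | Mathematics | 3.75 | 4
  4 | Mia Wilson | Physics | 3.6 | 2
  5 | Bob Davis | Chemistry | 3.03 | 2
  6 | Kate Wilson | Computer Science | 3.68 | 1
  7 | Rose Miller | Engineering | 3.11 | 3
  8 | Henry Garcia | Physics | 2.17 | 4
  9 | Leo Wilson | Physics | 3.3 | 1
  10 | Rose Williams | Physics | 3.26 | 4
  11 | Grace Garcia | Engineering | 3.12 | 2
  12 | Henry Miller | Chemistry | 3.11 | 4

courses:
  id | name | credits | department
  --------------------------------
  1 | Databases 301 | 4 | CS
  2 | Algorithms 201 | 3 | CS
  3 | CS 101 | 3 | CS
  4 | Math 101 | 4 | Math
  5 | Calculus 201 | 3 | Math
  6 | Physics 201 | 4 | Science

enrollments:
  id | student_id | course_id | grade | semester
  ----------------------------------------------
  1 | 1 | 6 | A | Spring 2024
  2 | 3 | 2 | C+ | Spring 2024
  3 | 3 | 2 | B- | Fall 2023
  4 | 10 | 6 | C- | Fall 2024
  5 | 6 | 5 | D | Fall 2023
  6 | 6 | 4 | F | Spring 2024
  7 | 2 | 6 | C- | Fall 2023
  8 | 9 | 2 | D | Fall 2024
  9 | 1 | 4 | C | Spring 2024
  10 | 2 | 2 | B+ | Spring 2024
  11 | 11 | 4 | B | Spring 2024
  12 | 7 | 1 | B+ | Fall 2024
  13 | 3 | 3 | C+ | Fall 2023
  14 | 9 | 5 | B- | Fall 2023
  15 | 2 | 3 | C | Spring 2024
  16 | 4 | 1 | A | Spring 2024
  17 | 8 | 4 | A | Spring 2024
SELECT id, student_id FROM enrollments WHERE student_id IN (SELECT id FROM students WHERE major = 'Physics')

Execution result:
id | student_id
4 | 10
8 | 9
14 | 9
16 | 4
17 | 8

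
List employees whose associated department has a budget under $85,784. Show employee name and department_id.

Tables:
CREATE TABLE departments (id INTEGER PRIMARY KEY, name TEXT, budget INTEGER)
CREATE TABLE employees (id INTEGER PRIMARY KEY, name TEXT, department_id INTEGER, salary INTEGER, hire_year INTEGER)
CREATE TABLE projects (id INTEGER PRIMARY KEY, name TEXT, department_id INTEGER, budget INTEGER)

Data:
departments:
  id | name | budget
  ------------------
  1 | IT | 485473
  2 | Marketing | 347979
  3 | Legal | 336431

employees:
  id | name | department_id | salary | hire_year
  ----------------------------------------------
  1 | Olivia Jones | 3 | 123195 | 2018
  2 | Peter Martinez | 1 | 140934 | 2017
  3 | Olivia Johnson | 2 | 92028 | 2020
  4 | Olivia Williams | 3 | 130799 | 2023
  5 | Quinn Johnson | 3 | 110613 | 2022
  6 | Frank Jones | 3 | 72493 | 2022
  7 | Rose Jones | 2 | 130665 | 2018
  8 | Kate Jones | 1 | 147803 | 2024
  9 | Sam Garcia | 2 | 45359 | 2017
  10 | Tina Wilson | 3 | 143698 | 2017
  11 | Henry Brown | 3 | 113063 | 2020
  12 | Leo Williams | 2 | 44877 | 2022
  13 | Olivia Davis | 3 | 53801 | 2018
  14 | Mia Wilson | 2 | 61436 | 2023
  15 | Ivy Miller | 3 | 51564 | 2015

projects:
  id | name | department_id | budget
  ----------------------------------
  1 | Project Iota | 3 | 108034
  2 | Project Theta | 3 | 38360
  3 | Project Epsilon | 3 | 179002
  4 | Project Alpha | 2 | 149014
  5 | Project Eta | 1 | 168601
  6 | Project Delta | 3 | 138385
SELECT name, department_id FROM employees WHERE department_id IN (SELECT id FROM departments WHERE budget < 85784)

Execution result:
(no rows)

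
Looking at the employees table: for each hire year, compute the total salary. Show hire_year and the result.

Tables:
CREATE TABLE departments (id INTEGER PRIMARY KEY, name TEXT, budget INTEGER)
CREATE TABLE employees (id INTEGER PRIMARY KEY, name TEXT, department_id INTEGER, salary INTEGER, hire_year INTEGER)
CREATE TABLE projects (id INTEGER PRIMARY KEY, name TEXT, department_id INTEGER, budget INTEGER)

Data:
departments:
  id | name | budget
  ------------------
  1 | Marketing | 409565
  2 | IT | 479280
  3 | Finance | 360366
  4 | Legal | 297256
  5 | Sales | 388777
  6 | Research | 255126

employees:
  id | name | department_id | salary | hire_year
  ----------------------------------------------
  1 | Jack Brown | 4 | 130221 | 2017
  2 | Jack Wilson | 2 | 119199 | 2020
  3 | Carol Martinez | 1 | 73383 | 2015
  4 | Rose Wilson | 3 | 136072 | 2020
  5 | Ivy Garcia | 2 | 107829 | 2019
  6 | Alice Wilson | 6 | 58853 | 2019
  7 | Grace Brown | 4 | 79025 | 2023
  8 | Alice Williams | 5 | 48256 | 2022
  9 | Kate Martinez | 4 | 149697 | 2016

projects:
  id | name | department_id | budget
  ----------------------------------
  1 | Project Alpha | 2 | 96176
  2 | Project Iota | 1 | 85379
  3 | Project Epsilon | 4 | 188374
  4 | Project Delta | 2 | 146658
SELECT hire_year, SUM(salary) AS sum_salary FROM employees GROUP BY hire_year

Execution result:
hire_year | sum_salary
2015 | 73383
2016 | 149697
2017 | 130221
2019 | 166682
2020 | 255271
2022 | 48256
2023 | 79025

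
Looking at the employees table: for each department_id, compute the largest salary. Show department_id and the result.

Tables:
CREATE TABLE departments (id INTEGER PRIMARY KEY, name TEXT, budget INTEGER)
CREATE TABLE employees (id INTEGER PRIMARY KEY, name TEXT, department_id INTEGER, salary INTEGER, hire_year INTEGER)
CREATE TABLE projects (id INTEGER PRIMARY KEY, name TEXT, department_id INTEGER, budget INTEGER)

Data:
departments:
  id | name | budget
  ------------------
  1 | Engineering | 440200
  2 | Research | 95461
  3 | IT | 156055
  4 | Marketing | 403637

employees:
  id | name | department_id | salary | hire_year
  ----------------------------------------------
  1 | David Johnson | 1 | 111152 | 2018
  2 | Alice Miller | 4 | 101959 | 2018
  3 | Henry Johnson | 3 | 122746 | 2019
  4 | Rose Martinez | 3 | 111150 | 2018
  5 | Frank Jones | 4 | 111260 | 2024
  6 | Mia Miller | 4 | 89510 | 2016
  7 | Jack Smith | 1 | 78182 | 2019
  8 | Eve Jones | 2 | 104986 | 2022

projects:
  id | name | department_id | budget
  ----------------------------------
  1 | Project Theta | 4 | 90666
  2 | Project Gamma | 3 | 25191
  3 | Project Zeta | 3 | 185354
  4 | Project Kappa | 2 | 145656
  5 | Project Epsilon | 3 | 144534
SELECT department_id, MAX(salary) AS max_salary FROM employees GROUP BY department_id

Execution result:
department_id | max_salary
1 | 111152
2 | 104986
3 | 122746
4 | 111260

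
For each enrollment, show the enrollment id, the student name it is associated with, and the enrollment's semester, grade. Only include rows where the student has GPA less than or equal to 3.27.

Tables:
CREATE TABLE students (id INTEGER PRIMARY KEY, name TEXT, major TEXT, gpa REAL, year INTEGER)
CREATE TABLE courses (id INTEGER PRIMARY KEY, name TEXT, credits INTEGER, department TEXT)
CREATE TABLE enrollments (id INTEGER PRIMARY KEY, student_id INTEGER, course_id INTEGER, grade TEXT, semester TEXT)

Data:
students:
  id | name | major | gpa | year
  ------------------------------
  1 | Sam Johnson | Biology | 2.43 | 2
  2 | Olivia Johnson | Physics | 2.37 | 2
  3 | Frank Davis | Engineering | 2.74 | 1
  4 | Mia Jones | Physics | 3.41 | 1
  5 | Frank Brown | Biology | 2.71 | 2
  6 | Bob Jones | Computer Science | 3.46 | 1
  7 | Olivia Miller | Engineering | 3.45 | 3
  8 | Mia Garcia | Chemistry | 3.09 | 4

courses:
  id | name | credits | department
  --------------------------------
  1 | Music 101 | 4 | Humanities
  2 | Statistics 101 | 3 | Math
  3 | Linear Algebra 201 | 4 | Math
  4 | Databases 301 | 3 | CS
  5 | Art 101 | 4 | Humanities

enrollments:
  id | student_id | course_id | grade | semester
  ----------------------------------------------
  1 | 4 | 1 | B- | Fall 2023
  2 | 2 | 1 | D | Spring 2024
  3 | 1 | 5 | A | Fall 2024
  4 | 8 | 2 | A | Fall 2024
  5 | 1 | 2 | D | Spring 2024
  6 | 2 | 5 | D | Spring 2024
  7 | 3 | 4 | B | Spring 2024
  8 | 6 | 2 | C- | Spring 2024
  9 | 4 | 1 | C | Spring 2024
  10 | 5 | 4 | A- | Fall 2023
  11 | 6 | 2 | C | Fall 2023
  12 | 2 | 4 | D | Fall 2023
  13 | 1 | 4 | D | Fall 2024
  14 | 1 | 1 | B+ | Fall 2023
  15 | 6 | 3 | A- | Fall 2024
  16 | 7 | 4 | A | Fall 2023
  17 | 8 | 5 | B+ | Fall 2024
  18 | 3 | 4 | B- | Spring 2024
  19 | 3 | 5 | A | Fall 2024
SELECT c.id, p.name AS student, c.semester, c.grade FROM enrollments c JOIN students p ON c.student_id = p.id WHERE p.gpa <= 3.27

Execution result:
id | student | semester | grade
2 | Olivia Johnson | Spring 2024 | D
3 | Sam Johnson | Fall 2024 | A
4 | Mia Garcia | Fall 2024 | A
5 | Sam Johnson | Spring 2024 | D
6 | Olivia Johnson | Spring 2024 | D
7 | Frank Davis | Spring 2024 | B
10 | Frank Brown | Fall 2023 | A-
12 | Olivia Johnson | Fall 2023 | D
13 | Sam Johnson | Fall 2024 | D
14 | Sam Johnson | Fall 2023 | B+
17 | Mia Garcia | Fall 2024 | B+
18 | Frank Davis | Spring 2024 | B-
19 | Frank Davis | Fall 2024 | A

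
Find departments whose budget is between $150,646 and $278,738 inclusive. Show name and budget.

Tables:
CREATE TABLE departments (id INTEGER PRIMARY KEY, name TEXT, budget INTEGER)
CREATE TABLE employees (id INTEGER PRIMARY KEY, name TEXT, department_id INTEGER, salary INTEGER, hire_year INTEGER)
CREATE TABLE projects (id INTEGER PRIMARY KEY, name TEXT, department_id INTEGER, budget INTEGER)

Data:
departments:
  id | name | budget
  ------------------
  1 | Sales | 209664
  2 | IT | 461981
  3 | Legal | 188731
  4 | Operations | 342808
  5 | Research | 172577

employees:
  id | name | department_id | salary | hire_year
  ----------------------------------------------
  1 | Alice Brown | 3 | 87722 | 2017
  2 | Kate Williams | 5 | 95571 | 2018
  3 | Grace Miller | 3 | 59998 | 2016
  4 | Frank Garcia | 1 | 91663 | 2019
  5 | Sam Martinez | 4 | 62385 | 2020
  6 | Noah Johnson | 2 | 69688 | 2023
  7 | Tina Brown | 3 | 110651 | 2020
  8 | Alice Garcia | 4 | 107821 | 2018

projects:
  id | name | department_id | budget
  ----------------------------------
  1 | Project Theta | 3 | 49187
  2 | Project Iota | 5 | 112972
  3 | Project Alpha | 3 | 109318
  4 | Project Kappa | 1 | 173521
SELECT name, budget FROM departments WHERE budget BETWEEN 150646 AND 278738

Execution result:
name | budget
Sales | 209664
Legal | 188731
Research | 172577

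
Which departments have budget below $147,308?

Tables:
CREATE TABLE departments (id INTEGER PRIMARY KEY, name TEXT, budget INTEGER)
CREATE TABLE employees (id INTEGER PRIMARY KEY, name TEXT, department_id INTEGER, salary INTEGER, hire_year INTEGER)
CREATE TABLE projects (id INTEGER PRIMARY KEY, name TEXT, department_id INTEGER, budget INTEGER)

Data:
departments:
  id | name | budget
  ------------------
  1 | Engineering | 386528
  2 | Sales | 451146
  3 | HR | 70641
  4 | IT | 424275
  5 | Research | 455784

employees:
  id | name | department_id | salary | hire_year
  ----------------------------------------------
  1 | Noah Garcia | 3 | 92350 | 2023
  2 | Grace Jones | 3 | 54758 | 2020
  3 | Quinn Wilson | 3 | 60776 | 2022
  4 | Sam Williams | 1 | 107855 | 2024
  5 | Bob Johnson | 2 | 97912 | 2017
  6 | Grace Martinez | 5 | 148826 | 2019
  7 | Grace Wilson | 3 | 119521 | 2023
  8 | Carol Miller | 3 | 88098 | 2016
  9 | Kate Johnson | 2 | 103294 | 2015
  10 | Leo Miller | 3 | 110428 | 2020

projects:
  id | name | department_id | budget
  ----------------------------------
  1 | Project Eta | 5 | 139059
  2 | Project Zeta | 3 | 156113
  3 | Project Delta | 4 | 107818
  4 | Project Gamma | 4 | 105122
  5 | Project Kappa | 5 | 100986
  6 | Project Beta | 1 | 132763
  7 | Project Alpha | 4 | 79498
SELECT name, budget FROM departments WHERE budget < 147308

Execution result:
name | budget
HR | 70641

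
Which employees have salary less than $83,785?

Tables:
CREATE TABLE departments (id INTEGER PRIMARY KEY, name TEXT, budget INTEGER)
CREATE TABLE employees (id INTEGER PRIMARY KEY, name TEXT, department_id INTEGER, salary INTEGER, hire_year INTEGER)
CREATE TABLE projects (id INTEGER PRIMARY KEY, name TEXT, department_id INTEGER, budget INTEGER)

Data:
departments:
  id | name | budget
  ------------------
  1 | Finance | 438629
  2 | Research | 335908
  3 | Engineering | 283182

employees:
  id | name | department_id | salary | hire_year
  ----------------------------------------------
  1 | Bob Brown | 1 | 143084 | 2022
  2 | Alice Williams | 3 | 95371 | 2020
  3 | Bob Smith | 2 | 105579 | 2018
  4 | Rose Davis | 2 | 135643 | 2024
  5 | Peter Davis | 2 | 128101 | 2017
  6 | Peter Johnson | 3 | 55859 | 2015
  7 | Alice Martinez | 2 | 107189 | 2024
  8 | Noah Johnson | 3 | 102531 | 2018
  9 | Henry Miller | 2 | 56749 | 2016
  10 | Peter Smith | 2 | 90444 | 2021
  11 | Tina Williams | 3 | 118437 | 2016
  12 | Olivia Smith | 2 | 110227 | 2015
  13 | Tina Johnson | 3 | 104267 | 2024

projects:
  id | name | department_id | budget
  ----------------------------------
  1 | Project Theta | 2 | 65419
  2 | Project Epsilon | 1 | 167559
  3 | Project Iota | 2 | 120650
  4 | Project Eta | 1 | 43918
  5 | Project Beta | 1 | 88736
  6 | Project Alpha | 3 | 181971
SELECT name, salary FROM employees WHERE salary < 83785

Execution result:
name | salary
Peter Johnson | 55859
Henry Miller | 56749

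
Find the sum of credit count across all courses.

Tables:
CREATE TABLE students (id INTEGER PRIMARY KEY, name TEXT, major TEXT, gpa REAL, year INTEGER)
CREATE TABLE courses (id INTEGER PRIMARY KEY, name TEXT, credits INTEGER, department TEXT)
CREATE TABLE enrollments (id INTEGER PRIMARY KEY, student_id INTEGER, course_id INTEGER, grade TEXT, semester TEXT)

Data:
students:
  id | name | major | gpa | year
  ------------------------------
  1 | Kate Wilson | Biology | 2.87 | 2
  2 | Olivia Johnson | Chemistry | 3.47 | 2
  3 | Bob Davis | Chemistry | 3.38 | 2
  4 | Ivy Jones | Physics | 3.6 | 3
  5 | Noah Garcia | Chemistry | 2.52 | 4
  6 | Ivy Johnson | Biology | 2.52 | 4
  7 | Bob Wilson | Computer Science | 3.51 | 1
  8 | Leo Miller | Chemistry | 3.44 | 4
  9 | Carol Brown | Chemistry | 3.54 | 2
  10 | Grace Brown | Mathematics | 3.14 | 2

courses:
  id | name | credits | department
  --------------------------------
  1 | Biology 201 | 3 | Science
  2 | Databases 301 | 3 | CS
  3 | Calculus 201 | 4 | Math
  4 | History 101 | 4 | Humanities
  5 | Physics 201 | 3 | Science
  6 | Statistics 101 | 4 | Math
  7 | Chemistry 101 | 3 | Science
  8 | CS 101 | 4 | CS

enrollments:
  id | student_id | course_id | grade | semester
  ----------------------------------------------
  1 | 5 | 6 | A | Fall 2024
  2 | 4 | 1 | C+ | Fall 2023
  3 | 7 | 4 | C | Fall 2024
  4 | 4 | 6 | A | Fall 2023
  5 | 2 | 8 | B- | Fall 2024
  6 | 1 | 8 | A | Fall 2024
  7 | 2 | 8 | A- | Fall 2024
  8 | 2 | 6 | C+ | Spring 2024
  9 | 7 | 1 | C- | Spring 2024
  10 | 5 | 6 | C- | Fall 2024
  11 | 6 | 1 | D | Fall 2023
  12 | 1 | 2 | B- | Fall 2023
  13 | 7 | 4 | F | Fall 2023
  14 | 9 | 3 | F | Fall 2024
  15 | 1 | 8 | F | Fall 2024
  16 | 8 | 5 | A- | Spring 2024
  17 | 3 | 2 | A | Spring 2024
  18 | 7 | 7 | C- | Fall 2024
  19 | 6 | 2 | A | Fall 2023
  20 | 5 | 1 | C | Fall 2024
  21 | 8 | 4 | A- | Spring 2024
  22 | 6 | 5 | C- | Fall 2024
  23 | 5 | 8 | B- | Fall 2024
SELECT SUM(credits) FROM courses

Execution result:
28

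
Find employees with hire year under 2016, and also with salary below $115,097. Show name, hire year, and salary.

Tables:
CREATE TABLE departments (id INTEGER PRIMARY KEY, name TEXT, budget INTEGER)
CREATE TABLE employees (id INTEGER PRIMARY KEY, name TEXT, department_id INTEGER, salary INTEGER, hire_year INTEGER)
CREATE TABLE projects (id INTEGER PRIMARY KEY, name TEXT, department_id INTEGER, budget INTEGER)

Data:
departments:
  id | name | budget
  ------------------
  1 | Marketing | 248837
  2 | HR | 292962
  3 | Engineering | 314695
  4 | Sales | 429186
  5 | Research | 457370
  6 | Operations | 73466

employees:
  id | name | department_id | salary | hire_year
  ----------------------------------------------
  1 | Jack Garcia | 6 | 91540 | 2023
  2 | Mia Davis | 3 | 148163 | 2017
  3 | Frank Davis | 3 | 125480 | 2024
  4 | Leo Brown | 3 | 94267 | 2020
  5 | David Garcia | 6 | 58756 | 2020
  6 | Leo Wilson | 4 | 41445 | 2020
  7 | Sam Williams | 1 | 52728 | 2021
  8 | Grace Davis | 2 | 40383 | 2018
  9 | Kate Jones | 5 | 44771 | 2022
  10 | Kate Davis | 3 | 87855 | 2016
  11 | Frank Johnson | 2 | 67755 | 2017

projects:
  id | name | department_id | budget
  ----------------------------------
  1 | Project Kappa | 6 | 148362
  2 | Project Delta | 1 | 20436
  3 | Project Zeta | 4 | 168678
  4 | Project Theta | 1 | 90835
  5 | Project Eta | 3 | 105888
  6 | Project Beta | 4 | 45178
SELECT name, hire_year, salary FROM employees WHERE hire_year < 2016 AND salary < 115097

Execution result:
(no rows)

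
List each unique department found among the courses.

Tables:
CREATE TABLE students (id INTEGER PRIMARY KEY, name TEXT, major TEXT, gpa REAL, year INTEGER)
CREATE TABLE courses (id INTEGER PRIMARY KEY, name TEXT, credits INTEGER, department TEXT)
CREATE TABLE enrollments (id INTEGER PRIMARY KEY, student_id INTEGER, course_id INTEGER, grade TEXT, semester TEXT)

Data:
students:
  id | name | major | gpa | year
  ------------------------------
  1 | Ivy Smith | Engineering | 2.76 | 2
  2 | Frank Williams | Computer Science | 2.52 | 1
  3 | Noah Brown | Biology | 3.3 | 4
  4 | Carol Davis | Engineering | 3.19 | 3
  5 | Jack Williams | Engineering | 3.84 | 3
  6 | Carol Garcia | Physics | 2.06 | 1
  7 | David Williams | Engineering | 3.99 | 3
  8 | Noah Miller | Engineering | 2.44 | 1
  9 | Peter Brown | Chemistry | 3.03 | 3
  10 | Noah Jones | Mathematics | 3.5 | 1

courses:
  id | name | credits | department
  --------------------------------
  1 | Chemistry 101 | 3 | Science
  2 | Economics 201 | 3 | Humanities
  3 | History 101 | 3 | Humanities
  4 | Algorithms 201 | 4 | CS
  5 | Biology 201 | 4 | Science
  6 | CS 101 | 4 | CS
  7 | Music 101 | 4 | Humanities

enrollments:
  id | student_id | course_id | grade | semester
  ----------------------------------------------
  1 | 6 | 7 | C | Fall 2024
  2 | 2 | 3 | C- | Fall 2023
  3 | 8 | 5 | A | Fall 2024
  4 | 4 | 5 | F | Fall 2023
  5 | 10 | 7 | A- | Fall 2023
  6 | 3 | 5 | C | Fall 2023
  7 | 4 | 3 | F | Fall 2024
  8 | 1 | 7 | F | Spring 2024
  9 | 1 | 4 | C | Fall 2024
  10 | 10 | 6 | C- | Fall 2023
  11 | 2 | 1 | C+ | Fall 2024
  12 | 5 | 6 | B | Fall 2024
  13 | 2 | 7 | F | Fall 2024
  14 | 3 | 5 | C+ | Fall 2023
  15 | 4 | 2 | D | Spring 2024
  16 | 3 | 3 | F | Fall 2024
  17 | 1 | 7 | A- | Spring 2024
SELECT DISTINCT department FROM courses

Execution result:
department
Science
Humanities
CS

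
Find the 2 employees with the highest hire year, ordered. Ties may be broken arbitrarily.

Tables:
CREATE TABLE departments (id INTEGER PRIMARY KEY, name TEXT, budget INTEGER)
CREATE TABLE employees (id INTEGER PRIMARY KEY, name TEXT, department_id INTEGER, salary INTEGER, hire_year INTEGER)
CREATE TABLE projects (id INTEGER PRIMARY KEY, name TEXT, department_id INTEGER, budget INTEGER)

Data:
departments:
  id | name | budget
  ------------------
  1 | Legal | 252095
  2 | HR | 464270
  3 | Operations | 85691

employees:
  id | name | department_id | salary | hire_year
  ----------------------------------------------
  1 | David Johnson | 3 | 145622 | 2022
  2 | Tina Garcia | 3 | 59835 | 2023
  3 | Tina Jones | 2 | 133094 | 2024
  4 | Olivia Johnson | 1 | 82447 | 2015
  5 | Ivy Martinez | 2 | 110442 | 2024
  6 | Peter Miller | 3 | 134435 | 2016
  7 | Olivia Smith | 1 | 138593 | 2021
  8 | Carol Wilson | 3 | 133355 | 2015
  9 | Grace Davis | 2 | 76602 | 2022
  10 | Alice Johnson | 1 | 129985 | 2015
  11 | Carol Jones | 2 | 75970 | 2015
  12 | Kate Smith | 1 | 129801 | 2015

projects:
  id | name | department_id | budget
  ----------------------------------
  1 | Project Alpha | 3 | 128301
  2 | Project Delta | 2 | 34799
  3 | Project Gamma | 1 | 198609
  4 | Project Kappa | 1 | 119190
SELECT name, hire_year FROM employees ORDER BY hire_year DESC LIMIT 2

Execution result:
name | hire_year
Tina Jones | 2024
Ivy Martinez | 2024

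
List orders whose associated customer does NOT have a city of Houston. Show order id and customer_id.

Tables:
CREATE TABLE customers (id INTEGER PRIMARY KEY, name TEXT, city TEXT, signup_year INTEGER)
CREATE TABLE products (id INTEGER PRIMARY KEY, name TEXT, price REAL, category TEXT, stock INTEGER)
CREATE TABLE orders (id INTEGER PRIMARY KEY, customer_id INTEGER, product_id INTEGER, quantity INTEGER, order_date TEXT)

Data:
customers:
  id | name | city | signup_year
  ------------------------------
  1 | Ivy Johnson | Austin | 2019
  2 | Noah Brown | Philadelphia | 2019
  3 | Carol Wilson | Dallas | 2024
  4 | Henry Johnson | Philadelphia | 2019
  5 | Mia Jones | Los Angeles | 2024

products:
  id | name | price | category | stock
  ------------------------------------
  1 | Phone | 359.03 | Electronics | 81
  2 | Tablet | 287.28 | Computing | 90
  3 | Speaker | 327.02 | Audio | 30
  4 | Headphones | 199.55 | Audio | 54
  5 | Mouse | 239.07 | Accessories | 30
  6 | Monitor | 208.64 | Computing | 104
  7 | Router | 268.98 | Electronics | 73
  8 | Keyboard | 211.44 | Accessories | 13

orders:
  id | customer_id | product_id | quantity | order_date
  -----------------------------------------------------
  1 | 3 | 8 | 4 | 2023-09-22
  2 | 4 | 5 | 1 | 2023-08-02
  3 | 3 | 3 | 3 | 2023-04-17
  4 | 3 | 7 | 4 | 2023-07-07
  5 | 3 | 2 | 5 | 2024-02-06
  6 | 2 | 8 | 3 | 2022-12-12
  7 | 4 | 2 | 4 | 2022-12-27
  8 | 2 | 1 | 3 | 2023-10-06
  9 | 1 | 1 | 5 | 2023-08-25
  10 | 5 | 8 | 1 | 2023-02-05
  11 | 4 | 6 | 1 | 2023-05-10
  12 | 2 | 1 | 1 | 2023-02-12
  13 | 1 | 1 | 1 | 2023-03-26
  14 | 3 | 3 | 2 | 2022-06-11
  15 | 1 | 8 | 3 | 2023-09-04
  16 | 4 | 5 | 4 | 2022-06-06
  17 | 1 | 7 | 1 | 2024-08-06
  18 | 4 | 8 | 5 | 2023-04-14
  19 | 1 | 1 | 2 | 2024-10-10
SELECT id, customer_id FROM orders WHERE customer_id NOT IN (SELECT id FROM customers WHERE city = 'Houston')

Execution result:
id | customer_id
1 | 3
2 | 4
3 | 3
4 | 3
5 | 3
6 | 2
7 | 4
8 | 2
9 | 1
10 | 5
11 | 4
12 | 2
13 | 1
14 | 3
15 | 1
16 | 4
17 | 1
18 | 4
19 | 1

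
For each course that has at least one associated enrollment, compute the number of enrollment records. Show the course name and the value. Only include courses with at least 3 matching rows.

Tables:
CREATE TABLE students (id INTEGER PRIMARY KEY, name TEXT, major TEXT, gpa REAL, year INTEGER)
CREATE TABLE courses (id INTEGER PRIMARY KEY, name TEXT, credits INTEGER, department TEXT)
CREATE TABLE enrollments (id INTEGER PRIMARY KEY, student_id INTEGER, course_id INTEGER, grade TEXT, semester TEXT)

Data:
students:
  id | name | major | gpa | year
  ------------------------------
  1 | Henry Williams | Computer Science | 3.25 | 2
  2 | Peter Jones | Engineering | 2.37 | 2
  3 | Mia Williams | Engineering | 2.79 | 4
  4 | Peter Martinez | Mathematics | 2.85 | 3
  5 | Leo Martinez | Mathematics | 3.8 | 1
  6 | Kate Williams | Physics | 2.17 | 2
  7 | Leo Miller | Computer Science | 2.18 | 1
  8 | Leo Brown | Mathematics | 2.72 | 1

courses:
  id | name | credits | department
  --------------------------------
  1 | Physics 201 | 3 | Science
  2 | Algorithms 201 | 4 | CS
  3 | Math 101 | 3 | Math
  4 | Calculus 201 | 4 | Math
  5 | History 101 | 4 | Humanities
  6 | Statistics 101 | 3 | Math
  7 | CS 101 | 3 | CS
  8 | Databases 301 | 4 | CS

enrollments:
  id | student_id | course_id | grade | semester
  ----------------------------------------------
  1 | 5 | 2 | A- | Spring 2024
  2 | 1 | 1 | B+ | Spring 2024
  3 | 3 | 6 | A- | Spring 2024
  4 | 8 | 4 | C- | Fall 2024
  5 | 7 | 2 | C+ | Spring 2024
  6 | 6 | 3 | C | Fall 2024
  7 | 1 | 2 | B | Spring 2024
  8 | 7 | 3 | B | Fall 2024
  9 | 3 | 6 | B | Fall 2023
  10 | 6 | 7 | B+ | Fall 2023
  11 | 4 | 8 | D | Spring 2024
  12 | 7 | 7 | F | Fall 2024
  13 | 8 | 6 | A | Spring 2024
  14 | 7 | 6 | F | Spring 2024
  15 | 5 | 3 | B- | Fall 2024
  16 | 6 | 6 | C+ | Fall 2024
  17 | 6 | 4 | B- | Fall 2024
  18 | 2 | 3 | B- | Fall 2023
SELECT p.name, COUNT(*) AS n FROM enrollments c JOIN courses p ON c.course_id = p.id GROUP BY p.id, p.name HAVING COUNT(*) >= 3

Execution result:
name | n
Algorithms 201 | 3
Math 101 | 4
Statistics 101 | 5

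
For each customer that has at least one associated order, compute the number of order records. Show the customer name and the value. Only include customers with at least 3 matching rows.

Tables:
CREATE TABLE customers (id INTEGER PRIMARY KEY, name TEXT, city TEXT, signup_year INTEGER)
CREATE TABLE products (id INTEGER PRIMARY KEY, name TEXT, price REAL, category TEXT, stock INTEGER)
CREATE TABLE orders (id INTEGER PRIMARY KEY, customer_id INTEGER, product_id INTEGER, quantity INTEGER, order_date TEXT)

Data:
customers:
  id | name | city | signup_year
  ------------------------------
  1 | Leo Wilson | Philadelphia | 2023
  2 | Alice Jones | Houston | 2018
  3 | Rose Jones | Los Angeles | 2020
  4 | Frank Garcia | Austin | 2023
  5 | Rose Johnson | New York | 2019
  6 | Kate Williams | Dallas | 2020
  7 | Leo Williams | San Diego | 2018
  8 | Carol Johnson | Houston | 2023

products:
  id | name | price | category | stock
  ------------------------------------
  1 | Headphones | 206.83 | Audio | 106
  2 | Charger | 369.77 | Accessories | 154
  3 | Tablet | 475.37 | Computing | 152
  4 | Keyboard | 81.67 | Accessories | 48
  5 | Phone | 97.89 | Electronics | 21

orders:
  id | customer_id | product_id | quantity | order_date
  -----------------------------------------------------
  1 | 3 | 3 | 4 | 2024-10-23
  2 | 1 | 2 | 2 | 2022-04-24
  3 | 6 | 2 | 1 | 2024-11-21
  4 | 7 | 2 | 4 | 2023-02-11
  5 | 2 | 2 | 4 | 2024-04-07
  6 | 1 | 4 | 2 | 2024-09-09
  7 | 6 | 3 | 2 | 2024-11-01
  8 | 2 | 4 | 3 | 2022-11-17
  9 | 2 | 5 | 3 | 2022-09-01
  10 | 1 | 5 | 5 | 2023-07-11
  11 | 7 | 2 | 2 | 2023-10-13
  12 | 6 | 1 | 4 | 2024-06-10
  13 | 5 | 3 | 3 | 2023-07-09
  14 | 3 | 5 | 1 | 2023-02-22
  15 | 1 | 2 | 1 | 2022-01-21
SELECT p.name, COUNT(*) AS n FROM orders c JOIN customers p ON c.customer_id = p.id GROUP BY p.id, p.name HAVING COUNT(*) >= 3

Execution result:
name | n
Leo Wilson | 4
Alice Jones | 3
Kate Williams | 3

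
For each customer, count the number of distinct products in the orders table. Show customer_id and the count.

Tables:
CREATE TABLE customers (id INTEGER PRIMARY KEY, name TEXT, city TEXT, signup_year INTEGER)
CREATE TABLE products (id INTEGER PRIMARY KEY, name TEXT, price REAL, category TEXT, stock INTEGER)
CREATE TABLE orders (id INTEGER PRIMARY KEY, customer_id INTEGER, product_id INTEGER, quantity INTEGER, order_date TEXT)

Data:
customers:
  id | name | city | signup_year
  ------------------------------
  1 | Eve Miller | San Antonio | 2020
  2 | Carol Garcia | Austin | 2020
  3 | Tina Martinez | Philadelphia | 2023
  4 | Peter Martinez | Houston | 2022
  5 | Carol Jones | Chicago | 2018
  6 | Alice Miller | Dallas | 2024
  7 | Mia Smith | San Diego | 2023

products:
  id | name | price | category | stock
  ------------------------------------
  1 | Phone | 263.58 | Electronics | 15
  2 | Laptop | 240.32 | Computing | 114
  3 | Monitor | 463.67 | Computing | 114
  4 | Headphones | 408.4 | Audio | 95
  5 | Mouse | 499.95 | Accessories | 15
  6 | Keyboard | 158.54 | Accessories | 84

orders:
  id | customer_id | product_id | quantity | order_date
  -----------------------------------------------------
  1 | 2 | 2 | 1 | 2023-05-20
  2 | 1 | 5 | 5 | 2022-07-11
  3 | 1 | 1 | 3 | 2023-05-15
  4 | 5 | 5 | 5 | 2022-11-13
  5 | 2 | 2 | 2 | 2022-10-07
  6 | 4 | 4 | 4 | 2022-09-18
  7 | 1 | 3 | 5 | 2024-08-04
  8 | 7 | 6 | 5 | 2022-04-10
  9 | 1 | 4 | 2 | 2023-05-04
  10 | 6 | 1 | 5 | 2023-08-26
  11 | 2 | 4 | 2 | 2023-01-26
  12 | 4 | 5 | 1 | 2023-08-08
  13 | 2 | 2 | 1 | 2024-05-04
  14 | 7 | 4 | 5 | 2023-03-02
SELECT customer_id, COUNT(DISTINCT product_id) AS distinct_product_count FROM orders GROUP BY customer_id

Execution result:
customer_id | distinct_product_count
1 | 4
2 | 2
4 | 2
5 | 1
6 | 1
7 | 2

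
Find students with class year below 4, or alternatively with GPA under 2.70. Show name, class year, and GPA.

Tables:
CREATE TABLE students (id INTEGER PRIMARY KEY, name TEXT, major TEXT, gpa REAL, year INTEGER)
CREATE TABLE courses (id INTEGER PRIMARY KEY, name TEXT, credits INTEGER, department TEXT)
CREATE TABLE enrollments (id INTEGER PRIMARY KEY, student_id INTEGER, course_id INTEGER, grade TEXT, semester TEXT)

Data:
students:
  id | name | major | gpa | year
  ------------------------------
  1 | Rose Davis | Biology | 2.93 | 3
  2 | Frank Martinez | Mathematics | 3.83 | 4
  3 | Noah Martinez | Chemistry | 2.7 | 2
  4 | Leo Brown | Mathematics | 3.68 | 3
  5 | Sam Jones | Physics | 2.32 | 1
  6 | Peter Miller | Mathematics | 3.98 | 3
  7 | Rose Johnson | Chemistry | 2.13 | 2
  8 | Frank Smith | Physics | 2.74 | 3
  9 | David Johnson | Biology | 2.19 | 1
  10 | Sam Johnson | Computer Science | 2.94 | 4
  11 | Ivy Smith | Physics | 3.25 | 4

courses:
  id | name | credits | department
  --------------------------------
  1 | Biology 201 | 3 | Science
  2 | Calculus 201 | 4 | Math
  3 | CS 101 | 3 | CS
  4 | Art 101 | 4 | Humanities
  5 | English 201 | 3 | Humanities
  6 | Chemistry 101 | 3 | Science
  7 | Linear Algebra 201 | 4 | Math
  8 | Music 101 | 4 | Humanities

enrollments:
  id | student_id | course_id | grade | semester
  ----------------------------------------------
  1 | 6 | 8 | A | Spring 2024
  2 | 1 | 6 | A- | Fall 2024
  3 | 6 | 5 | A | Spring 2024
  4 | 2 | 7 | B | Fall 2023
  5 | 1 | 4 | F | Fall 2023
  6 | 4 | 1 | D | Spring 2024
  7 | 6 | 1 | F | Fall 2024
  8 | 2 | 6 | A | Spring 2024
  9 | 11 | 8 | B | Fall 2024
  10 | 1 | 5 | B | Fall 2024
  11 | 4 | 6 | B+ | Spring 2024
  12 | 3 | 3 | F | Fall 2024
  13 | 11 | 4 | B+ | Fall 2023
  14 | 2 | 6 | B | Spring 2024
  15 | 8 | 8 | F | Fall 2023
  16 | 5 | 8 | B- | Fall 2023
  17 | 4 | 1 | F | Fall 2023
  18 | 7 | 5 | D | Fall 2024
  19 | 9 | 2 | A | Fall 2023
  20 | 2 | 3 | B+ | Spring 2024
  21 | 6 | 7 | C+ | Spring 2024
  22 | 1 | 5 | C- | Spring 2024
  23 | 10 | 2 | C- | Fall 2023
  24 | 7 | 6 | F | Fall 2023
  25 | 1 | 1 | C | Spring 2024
SELECT name, year, gpa FROM students WHERE year < 4 OR gpa < 2.7

Execution result:
name | year | gpa
Rose Davis | 3 | 2.93
Noah Martinez | 2 | 2.70
Leo Brown | 3 | 3.68
Sam Jones | 1 | 2.32
Peter Miller | 3 | 3.98
Rose Johnson | 2 | 2.13
Frank Smith | 3 | 2.74
David Johnson | 1 | 2.19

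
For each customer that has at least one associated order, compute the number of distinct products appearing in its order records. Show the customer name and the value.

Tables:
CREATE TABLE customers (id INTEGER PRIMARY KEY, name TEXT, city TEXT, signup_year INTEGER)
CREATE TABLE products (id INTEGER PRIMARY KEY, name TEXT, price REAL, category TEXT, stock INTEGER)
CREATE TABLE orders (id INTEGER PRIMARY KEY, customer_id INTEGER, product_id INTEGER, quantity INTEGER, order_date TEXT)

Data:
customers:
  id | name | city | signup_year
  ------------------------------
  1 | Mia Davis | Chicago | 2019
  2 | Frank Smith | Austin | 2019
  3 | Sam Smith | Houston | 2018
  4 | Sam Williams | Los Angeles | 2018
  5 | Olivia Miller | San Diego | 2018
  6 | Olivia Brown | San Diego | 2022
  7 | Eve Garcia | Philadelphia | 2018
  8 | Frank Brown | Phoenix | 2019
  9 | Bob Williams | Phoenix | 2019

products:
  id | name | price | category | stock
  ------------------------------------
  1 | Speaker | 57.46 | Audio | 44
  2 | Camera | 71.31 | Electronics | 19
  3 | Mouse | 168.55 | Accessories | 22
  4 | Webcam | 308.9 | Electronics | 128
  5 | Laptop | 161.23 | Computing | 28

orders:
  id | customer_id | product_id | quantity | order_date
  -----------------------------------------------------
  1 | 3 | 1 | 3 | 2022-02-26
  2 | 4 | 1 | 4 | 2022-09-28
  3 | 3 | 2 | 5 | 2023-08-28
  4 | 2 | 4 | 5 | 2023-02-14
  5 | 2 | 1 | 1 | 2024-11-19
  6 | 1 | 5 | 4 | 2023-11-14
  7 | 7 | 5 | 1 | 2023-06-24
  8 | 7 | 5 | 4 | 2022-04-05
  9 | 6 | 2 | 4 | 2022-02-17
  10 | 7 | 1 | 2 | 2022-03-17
SELECT p.name, COUNT(DISTINCT c.product_id) AS distinct_product_count FROM orders c JOIN customers p ON c.customer_id = p.id GROUP BY p.id, p.name

Execution result:
name | distinct_product_count
Mia Davis | 1
Frank Smith | 2
Sam Smith | 2
Sam Williams | 1
Olivia Brown | 1
Eve Garcia | 2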